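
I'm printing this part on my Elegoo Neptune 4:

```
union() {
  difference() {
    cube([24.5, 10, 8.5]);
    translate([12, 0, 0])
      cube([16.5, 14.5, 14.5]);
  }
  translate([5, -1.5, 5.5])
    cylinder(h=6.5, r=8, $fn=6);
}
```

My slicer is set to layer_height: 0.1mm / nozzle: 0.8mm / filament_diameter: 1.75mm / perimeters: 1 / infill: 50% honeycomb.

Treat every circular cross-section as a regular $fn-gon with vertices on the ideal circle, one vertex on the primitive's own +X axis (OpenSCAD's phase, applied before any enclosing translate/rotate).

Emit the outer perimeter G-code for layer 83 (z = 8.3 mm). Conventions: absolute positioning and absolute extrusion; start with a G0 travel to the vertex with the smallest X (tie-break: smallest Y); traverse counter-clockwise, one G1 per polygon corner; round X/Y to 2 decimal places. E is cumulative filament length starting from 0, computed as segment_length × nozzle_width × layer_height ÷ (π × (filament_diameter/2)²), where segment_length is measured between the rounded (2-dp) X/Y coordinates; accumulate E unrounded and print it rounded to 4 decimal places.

G0 X-3.00 Y-1.50 Z8.30
G1 X1.00 Y-8.43 E0.2661
G1 X9.00 Y-8.43 E0.5322
G1 X13.00 Y-1.50 E0.7983
G1 X12.00 Y0.23 E0.8648
G1 X12.00 Y10.00 E1.1898
G1 X0.00 Y10.00 E1.5889
G1 X0.00 Y3.70 E1.7984
G1 X-3.00 Y-1.50 E1.9981

At z = 8.3 mm: the 24.5×10 cube contributes its full rectangle; the cube at (12, 0) is present — its section is the full 16.5×14.5 rectangle; Subtracting the remaining from the first: starting from the 24.5×10 cube, the 16.5×14.5 cube at (12, 0) partially overlaps it — only the 125.00 mm² overlap (of its 239.25 mm²) is removed, clipping the outline — 1 connected region; the r=8 cylinder at (5, -1.5) gives a regular 6-gon of circumradius 8 (constant along its height); Combining (union): the regions partially overlap (shared area 56.48 mm²), so overlapping operands fuse into one piece — 1 connected region. The outline is a single polygon with 8 vertices. Extrusion per mm of travel: 0.8 × 0.1 / (π × 0.875²) = 0.033260. Accumulating E over each segment gives final E = 1.9981.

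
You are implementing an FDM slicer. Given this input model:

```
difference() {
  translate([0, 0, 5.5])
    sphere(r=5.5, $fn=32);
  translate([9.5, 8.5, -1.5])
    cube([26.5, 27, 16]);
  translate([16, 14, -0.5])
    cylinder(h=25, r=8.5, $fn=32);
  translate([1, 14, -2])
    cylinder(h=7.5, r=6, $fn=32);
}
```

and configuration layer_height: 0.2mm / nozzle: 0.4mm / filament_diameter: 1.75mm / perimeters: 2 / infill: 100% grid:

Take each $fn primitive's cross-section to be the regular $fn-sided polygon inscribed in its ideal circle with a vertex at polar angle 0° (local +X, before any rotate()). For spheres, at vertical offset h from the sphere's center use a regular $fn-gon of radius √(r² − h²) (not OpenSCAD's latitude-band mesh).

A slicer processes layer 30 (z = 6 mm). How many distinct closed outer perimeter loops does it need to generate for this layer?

At z = 6 mm: the r=5.5 sphere contributes a regular 32-gon of circumradius √(5.5²−0.5²) = 5.477; the cube at (9.5, 8.5) (footprint 26.5×27) is included at this height; the r=8.5 cylinder at (16, 14) gives a regular 32-gon of circumradius 8.5 (constant along its height); the cylinder at (1, 14) is absent (z outside [-2, 5.5]); Subtracting the remaining from the first: starting from the r=5.5 sphere, the 26.5×27 cube at (9.5, 8.5) misses the remaining region (no effect); the r=8.5 cylinder at (16, 14) misses the remaining region (no effect) — 1 connected region. The result has 1 disconnected region.

1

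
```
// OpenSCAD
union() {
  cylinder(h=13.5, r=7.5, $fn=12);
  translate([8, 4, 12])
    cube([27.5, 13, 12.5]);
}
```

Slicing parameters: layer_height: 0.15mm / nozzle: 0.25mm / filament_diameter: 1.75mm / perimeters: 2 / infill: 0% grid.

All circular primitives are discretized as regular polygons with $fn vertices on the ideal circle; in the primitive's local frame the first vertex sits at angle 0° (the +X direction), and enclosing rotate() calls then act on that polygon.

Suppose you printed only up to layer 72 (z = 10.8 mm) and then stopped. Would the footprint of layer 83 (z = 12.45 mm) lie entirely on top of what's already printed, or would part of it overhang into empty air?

part overhangs

Compare the two slices. At z = 10.8: the cylinder: section is a regular 12-gon, circumradius r=7.5 (area = (12/2)·7.500²·sin(360°/12) = 168.75 mm²); the cube at (8, 4) does not reach this height (z outside [12, 24.5]); Merging all regions: only the r=7.5 cylinder is present, so the union is just that shape — area = 168.75 mm². At z = 12.45: the cylinder: section is a regular 12-gon, circumradius r=7.5 (area = (12/2)·7.500²·sin(360°/12) = 168.75 mm²); the 27.5×13 cube at (8, 4) contributes its full rectangle (area 357.50 mm²); Combining (union): the 2 present regions are separate (no shared area or edge), so areas and boundary lengths simply add and each stays a separate island — area = 526.25 mm². Checking containment: at z = 12.45 the cross-section extends beyond the z = 10.8 cross-section by about 357.50 mm².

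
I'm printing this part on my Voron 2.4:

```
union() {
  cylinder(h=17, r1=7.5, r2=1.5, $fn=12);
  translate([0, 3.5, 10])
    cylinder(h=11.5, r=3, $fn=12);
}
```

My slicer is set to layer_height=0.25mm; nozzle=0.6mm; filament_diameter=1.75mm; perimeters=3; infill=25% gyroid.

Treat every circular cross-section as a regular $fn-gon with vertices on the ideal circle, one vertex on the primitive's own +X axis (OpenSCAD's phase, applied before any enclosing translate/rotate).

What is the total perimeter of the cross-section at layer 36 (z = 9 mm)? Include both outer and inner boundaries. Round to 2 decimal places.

At z = 9 mm: the cone (r1=7.5→r2=1.5) has section circumradius 4.324 here — a regular 12-gon (perimeter = 2·12·4.324·sin(180°/12) = 26.86 mm); the cylinder at (0, 3.5) does not reach this height (z outside [10, 21.5]); Taking the union: only the cone is present, so the union is just that shape — boundary = 26.86 mm. Overall, the cross-section is a single solid region. Total boundary length (outer) = 26.86 mm.

26.86 mm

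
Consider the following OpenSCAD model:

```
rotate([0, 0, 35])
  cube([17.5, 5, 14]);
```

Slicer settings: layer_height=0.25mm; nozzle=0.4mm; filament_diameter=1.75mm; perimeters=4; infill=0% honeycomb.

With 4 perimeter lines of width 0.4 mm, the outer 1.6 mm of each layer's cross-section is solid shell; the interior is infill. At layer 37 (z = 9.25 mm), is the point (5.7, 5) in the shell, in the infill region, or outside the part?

shell

At z = 9.25 mm: the 17.5×5 cube contributes its full rectangle; (rotated 35° about Z; rotation is an isometry so areas/perimeters/island counts are preserved). Overall, the cross-section is a single solid region. Undo the 35° rotation: the query point maps to (7.537, 0.826) in the un-rotated model frame. The nearest boundary edge runs (0.00, 0.00)→(17.50, 0.00); distance from the point to it = 0.83 mm. The point is inside the cross-section, 0.83 mm from the nearest boundary — within the 1.6 mm shell band (4 × 0.4).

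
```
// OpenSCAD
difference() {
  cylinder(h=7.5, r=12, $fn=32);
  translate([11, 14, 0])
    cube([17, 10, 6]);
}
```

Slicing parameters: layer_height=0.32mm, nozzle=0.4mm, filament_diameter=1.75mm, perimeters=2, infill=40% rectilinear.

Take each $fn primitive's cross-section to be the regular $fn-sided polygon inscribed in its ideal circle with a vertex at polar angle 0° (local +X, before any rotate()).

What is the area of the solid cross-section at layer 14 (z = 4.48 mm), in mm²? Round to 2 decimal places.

449.49 mm²

At z = 4.48 mm: the cylinder: section is a regular 32-gon, circumradius r=12 (area = (32/2)·12.000²·sin(360°/32) = 449.49 mm²); the cube at (11, 14) (footprint 17×10) is included at this height (area 170.00 mm²); Subtracting the remaining from the first: starting from the r=12 cylinder (449.49 mm²), the 17×10 cube at (11, 14) misses the remaining region (no effect) — area = 449.49 mm². Overall, the cross-section is a single solid region. Net area = 449.49 mm².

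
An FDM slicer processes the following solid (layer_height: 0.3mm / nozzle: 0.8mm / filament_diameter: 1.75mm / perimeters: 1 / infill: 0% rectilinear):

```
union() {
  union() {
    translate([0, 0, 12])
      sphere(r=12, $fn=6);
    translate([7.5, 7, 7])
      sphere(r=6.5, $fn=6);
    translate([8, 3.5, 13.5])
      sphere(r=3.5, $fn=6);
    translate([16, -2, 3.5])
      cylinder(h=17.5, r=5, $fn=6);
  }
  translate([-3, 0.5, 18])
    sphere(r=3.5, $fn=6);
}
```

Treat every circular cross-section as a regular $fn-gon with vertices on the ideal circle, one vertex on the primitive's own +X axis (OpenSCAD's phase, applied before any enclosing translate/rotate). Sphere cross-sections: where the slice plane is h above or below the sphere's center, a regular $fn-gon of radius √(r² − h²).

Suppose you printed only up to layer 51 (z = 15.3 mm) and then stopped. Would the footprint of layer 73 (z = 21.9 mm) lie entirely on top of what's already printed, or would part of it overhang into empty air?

entirely on top

Compare the two slices. At z = 15.3: the r=12 sphere slices to a regular 6-gon of circumradius 11.537 (√(r²−h²) with h=3.3 from center) (area = (6/2)·11.537²·sin(360°/6) = 345.83 mm²); the sphere at (7.5, 7) is absent (|z−center|=8.300 > r=6.5); the r=3.5 sphere at (8, 3.5) slices to a regular 6-gon of circumradius 3.002 (√(r²−h²) with h=1.8 from center) (area = (6/2)·3.002²·sin(360°/6) = 23.41 mm²); the r=5 cylinder at (16, -2) gives a regular 6-gon of circumradius 5 (constant along its height) (area = (6/2)·5.000²·sin(360°/6) = 64.95 mm²); Combining (union): the regions partially overlap — summed areas 434.19 mm² minus the doubly-counted overlap 18.59 mm² gives 415.60 mm² — area = 415.60 mm²; the r=3.5 sphere at (-3, 0.5) slices to a regular 6-gon of circumradius 2.227 (√(r²−h²) with h=2.7 from center) (area = (6/2)·2.227²·sin(360°/6) = 12.89 mm²); Merging all regions: the r=3.5 sphere at (-3, 0.5) lies entirely inside that combined region, so the union is just that combined region — area = 415.60 mm². At z = 21.9: the sphere: section is a regular 6-gon, circumradius = √(r²−h²) = √(12²−9.9²) = 6.782 (area = (6/2)·6.782²·sin(360°/6) = 119.49 mm²); the sphere at (7.5, 7) is absent (|z−center|=14.900 > r=6.5); the sphere at (8, 3.5) does not reach this height (|z−center|=8.400 > r=3.5); the cylinder at (16, -2) does not reach this height (z outside [3.5, 21]); Taking the union: only the r=12 sphere is present, so the union is just that shape — area = 119.49 mm²; the sphere at (-3, 0.5) does not reach this height (|z−center|=3.900 > r=3.5); Taking the union: only the result so far is present, so the union is just that shape — area = 119.49 mm². Checking containment: the cross-section at z = 21.9 is a subset of the cross-section at z = 15.3.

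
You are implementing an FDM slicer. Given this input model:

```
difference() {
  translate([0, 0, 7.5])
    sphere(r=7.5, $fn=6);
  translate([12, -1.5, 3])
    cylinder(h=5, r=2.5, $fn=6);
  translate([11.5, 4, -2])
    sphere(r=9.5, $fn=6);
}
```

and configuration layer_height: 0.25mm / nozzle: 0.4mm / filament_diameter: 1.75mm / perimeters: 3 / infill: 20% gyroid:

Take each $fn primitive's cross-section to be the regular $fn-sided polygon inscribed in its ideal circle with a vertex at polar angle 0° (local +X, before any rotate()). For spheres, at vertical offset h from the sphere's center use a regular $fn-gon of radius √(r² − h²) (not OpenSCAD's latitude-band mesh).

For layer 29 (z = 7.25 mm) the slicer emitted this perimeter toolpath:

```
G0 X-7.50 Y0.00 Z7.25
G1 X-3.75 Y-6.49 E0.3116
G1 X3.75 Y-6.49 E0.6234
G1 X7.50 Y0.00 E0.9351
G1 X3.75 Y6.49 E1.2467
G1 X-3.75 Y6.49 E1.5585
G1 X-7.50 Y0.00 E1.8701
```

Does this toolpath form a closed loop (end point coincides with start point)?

yes

Start point (G0): (-7.50, 0.00). End point (last G1): the path returns to the start — closed.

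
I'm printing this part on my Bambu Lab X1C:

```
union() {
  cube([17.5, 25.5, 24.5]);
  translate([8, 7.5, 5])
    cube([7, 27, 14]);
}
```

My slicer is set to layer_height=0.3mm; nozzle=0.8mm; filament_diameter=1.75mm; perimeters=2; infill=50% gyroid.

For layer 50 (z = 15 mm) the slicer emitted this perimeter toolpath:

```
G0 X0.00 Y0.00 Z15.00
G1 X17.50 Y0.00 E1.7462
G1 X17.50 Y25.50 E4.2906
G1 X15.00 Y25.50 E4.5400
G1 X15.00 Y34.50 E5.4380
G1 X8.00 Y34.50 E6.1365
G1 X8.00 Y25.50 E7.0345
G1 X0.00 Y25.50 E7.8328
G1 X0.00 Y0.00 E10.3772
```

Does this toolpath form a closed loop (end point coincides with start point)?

yes

Start point (G0): (0.00, 0.00). End point (last G1): the path returns to the start — closed.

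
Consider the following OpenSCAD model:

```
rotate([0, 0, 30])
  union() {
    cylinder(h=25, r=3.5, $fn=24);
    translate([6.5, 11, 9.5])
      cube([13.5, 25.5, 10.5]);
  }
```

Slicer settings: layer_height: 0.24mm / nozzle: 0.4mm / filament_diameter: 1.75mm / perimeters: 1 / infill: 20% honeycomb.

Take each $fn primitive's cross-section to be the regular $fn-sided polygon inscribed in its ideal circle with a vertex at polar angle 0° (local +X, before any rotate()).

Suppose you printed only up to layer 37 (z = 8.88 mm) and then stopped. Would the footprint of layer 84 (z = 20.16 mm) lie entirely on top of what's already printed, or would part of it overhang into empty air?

Compare the two slices. At z = 8.88: the r=3.5 cylinder gives a regular 24-gon of circumradius 3.5 (constant along its height) (area = (24/2)·3.500²·sin(360°/24) = 38.05 mm²); the cube at (6.5, 11) is absent (z outside [9.5, 20]); Merging all regions: only the r=3.5 cylinder is present, so the union is just that shape — area = 38.05 mm²; (whole slice rotated 30° about Z — lengths, areas and connectivity unchanged). At z = 20.16: the r=3.5 cylinder gives a regular 24-gon of circumradius 3.5 (constant along its height) (area = (24/2)·3.500²·sin(360°/24) = 38.05 mm²); the cube at (6.5, 11) is not intersected at this z (z outside [9.5, 20]); Combining (union): only the r=3.5 cylinder is present, so the union is just that shape — area = 38.05 mm²; (whole slice rotated 30° about Z — lengths, areas and connectivity unchanged). Checking containment: the cross-section at z = 20.16 is a subset of the cross-section at z = 8.88.

entirely on top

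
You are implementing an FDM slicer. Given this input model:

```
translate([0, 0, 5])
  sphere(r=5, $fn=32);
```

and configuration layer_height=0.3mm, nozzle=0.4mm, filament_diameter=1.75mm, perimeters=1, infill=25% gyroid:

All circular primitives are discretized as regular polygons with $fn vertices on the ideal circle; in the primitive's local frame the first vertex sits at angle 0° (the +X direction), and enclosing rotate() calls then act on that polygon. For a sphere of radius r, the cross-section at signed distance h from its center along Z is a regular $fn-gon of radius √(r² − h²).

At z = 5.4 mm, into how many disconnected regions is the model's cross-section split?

1

At z = 5.4 mm: the r=5 sphere contributes a regular 32-gon of circumradius √(5²−0.4²) = 4.984. The result has 1 disconnected region.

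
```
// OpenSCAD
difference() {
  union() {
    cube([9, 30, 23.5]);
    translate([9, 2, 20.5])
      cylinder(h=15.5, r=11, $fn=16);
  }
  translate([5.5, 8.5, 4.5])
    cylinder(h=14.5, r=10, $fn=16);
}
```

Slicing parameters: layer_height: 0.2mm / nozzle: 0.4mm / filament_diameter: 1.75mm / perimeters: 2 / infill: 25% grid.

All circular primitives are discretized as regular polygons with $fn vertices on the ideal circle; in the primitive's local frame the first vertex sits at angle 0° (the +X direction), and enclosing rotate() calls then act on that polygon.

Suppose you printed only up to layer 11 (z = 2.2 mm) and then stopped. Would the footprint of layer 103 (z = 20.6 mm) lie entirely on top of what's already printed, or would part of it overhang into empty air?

part overhangs

Compare the two slices. At z = 2.2: the 9×30 cube contributes its full rectangle (area 270.00 mm²); the cylinder at (9, 2) does not reach this height (z outside [20.5, 36]); Taking the union: only the 9×30 cube is present, so the union is just that shape — area = 270.00 mm²; the cylinder at (5.5, 8.5) is not intersected at this z (z outside [4.5, 19]); Taking the first minus the rest: none of the subtracted shapes is present at this height, so the result so far is unchanged — area = 270.00 mm². At z = 20.6: the 9×30 cube contributes its full rectangle (area 270.00 mm²); the r=11 cylinder at (9, 2) gives a regular 16-gon of circumradius 11 (constant along its height) (area = (16/2)·11.000²·sin(360°/16) = 370.44 mm²); Combining (union): the regions partially overlap — summed areas 640.44 mm² minus the doubly-counted overlap 102.94 mm² gives 537.50 mm² — area = 537.50 mm²; the cylinder at (5.5, 8.5) does not reach this height (z outside [4.5, 19]); After the difference (first − rest): none of the subtracted shapes is present at this height, so that combined region is unchanged — area = 537.50 mm². Checking containment: at z = 20.6 the cross-section extends beyond the z = 2.2 cross-section by about 267.50 mm².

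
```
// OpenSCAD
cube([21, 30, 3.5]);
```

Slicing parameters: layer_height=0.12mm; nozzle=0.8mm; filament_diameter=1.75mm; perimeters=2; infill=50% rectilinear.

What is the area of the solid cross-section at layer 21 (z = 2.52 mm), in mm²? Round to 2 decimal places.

At z = 2.52 mm: the cube (footprint 21×30) is included at this height (area 630.00 mm²). Overall, the cross-section is a single solid region. Net area = 630.00 mm².

630.00 mm²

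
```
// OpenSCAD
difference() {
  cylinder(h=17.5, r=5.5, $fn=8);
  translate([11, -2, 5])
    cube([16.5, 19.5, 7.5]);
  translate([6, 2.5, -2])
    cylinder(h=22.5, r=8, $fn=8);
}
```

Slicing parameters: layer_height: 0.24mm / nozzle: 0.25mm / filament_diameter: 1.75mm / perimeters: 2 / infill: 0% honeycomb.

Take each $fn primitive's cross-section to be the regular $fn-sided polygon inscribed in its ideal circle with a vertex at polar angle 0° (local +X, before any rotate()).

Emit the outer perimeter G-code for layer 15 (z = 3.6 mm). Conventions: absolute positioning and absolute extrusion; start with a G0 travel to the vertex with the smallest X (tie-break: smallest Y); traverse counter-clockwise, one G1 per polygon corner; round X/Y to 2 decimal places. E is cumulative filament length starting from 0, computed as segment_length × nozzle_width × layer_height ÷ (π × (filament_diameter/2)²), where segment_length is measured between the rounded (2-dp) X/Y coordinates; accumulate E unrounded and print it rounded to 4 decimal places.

G0 X-5.50 Y0.00 Z3.60
G1 X-3.89 Y-3.89 E0.1050
G1 X0.00 Y-5.50 E0.2100
G1 X3.00 Y-4.26 E0.2910
G1 X0.34 Y-3.16 E0.3628
G1 X-2.00 Y2.50 E0.5156
G1 X-0.91 Y5.12 E0.5864
G1 X-3.89 Y3.89 E0.6668
G1 X-5.50 Y0.00 E0.7718

At z = 3.6 mm: the r=5.5 cylinder gives a regular 8-gon of circumradius 5.5 (constant along its height); the cube at (11, -2) is not intersected at this z (z outside [5, 12.5]); the r=8 cylinder at (6, 2.5) gives a regular 8-gon of circumradius 8 (constant along its height); Taking the first minus the rest: starting from the r=5.5 cylinder, the r=8 cylinder at (6, 2.5) partially overlaps it — only the 47.76 mm² overlap (of its 181.02 mm²) is removed, clipping the outline — 1 connected region. The outline is a single polygon with 8 vertices. Extrusion per mm of travel: 0.25 × 0.24 / (π × 0.875²) = 0.024945. Accumulating E over each segment gives final E = 0.7718.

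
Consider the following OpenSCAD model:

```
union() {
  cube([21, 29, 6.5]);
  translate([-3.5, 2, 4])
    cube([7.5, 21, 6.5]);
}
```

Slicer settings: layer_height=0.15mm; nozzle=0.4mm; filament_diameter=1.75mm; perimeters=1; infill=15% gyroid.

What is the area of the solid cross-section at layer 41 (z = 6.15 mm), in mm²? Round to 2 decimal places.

At z = 6.15 mm: the cube (footprint 21×29) is included at this height (area 609.00 mm²); the 7.5×21 cube at (-3.5, 2) contributes its full rectangle (area 157.50 mm²); Combining (union): the regions partially overlap — summed areas 766.50 mm² minus the doubly-counted overlap 84.00 mm² gives 682.50 mm² — area = 682.50 mm². Overall, the cross-section is a single solid region. Net area = 682.50 mm².

682.50 mm²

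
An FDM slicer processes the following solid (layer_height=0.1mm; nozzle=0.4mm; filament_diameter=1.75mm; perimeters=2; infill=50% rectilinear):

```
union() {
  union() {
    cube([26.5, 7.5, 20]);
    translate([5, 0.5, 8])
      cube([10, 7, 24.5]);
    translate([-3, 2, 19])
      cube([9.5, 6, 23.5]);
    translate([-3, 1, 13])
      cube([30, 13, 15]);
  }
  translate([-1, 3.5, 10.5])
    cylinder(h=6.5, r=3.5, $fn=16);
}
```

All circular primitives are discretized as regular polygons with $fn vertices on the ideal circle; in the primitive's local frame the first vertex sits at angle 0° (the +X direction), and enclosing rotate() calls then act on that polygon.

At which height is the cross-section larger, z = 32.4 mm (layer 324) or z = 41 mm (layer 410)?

Layer 324 (z = 32.4): the cube does not reach this height (z outside [0, 20]); the cube at (5, 0.5) (footprint 10×7) is included at this height (area 70.00 mm²); the cube at (-3, 2) is present — its section is the full 9.5×6 rectangle (area 57.00 mm²); the cube at (-3, 1) is absent (z outside [13, 28]); Merging all regions: the regions partially overlap — summed areas 127.00 mm² minus the doubly-counted overlap 8.25 mm² gives 118.75 mm² — area = 118.75 mm²; the cylinder at (-1, 3.5) does not reach this height (z outside [10.5, 17]); Taking the union: only the result so far is present, so the union is just that shape — area = 118.75 mm². So its area = 118.75 mm². Layer 410 (z = 41): the cube is not intersected at this z (z outside [0, 20]); the cube at (5, 0.5) is absent (z outside [8, 32.5]); the 9.5×6 cube at (-3, 2) contributes its full rectangle (area 57.00 mm²); the cube at (-3, 1) does not reach this height (z outside [13, 28]); Combining (union): only the 9.5×6 cube at (-3, 2) is present, so the union is just that shape — area = 57.00 mm²; the cylinder at (-1, 3.5) is absent (z outside [10.5, 17]); Merging all regions: only the result so far is present, so the union is just that shape — area = 57.00 mm². So its area = 57.00 mm². Layer 324 is larger (118.75 vs 57.00 mm²).

layer 324 (z = 32.4 mm)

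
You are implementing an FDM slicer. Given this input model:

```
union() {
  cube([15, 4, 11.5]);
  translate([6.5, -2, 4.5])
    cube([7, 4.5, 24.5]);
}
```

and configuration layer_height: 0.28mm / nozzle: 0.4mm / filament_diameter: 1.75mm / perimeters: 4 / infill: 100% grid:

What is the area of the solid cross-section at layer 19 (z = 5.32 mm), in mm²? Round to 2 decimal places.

At z = 5.32 mm: the 15×4 cube contributes its full rectangle (area 60.00 mm²); the cube at (6.5, -2) is present — its section is the full 7×4.5 rectangle (area 31.50 mm²); Combining (union): the regions partially overlap — summed areas 91.50 mm² minus the doubly-counted overlap 17.50 mm² gives 74.00 mm² — area = 74.00 mm². Overall, the cross-section is a single solid region. Net area = 74.00 mm².

74.00 mm²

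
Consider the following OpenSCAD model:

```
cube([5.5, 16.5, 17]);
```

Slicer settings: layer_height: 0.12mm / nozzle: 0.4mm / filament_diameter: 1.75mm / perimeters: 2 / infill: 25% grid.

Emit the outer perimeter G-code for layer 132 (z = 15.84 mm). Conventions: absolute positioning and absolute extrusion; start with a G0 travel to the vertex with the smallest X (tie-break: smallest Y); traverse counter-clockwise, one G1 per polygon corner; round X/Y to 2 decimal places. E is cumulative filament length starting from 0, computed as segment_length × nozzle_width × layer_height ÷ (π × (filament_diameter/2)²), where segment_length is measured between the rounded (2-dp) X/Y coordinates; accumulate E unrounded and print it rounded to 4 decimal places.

G0 X0.00 Y0.00 Z15.84
G1 X5.50 Y0.00 E0.1098
G1 X5.50 Y16.50 E0.4390
G1 X0.00 Y16.50 E0.5488
G1 X0.00 Y0.00 E0.8781

At z = 15.84 mm: the cube is present — its section is the full 5.5×16.5 rectangle. The outline is a single polygon with 4 vertices. Extrusion per mm of travel: 0.4 × 0.12 / (π × 0.875²) = 0.019956. Accumulating E over each segment gives final E = 0.8781.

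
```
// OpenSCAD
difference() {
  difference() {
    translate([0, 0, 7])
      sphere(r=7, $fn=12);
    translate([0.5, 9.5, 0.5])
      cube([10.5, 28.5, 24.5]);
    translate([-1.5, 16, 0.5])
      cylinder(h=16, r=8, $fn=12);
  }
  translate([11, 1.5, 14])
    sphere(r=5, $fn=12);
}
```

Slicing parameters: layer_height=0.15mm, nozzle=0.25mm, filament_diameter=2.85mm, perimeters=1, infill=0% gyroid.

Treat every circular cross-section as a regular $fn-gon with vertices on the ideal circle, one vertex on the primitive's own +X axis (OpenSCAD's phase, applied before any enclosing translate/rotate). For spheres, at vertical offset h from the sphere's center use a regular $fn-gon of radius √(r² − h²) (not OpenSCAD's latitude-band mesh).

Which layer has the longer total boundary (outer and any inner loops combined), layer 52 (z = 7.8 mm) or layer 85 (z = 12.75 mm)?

Layer 52 (z = 7.8): the r=7 sphere contributes a regular 12-gon of circumradius √(7²−0.8²) = 6.954 (perimeter = 2·12·6.954·sin(180°/12) = 43.20 mm); the cube at (0.5, 9.5) (footprint 10.5×28.5) is included at this height (perimeter 78.00 mm); the cylinder at (-1.5, 16): section is a regular 12-gon, circumradius r=8 (perimeter = 2·12·8.000·sin(180°/12) = 49.69 mm); Taking the first minus the rest: starting from the r=7 sphere, the 10.5×28.5 cube at (0.5, 9.5) misses the remaining region (no effect); the r=8 cylinder at (-1.5, 16) misses the remaining region (no effect) — boundary = 43.20 mm; the sphere at (11, 1.5) is not intersected at this z (|z−center|=6.200 > r=5); Taking the first minus the rest: none of the subtracted shapes is present at this height, so the result so far is unchanged — boundary = 43.20 mm. So its perimeter = 43.20 mm. Layer 85 (z = 12.75): the sphere: section is a regular 12-gon, circumradius = √(r²−h²) = √(7²−5.75²) = 3.992 (perimeter = 2·12·3.992·sin(180°/12) = 24.80 mm); the 10.5×28.5 cube at (0.5, 9.5) contributes its full rectangle (perimeter 78.00 mm); the cylinder at (-1.5, 16): section is a regular 12-gon, circumradius r=8 (perimeter = 2·12·8.000·sin(180°/12) = 49.69 mm); Subtracting the remaining from the first: starting from the r=7 sphere, the 10.5×28.5 cube at (0.5, 9.5) misses the remaining region (no effect); the r=8 cylinder at (-1.5, 16) misses the remaining region (no effect) — boundary = 24.80 mm; the r=5 sphere at (11, 1.5) slices to a regular 12-gon of circumradius 4.841 (√(r²−h²) with h=1.25 from center) (perimeter = 2·12·4.841·sin(180°/12) = 30.07 mm); After the difference (first − rest): starting from that combined region, the r=5 sphere at (11, 1.5) misses the remaining region (no effect) — boundary = 24.80 mm. So its perimeter = 24.80 mm. Layer 52 is larger (43.20 vs 24.80 mm).

layer 52 (z = 7.8 mm)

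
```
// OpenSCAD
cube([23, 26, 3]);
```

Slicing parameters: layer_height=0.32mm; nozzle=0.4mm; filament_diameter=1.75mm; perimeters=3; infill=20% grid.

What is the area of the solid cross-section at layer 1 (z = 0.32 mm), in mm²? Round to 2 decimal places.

At z = 0.32 mm: the cube is present — its section is the full 23×26 rectangle (area 598.00 mm²). Overall, the cross-section is a single solid region. Net area = 598.00 mm².

598.00 mm²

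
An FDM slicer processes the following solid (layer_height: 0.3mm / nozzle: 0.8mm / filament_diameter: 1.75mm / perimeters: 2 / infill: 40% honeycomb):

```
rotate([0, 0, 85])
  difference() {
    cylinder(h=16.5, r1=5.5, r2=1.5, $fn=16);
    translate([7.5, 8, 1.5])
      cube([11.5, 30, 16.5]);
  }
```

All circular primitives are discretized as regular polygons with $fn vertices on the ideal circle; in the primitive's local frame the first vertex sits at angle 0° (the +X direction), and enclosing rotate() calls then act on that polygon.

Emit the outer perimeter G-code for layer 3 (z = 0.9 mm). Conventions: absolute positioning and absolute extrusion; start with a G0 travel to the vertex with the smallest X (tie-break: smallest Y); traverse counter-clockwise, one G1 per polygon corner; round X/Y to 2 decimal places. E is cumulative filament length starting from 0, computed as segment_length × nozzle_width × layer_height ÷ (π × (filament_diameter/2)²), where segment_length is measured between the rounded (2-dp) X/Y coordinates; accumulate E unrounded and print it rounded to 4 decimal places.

G0 X-5.26 Y0.46 Z0.90
G1 X-5.04 Y-1.59 E0.2057
G1 X-4.05 Y-3.40 E0.4116
G1 X-2.44 Y-4.69 E0.6174
G1 X-0.46 Y-5.26 E0.8230
G1 X1.59 Y-5.04 E1.0287
G1 X3.40 Y-4.05 E1.2346
G1 X4.69 Y-2.44 E1.4404
G1 X5.26 Y-0.46 E1.6460
G1 X5.04 Y1.59 E1.8518
G1 X4.05 Y3.40 E2.0576
G1 X2.44 Y4.69 E2.2635
G1 X0.46 Y5.26 E2.4691
G1 X-1.59 Y5.04 E2.6748
G1 X-3.40 Y4.05 E2.8806
G1 X-4.69 Y2.44 E3.0865
G1 X-5.26 Y0.46 E3.2921

At z = 0.9 mm: the cone (r1=5.5→r2=1.5) has section circumradius 5.282 here — a regular 16-gon; the cube at (7.5, 8) is not intersected at this z (z outside [1.5, 18]); Taking the first minus the rest: none of the subtracted shapes is present at this height, so the cone is unchanged — 1 connected region; (rotated 85° about Z; rotation is an isometry so areas/perimeters/island counts are preserved). The outline is a single polygon with 16 vertices. Extrusion per mm of travel: 0.8 × 0.3 / (π × 0.875²) = 0.099780. Accumulating E over each segment gives final E = 3.2921.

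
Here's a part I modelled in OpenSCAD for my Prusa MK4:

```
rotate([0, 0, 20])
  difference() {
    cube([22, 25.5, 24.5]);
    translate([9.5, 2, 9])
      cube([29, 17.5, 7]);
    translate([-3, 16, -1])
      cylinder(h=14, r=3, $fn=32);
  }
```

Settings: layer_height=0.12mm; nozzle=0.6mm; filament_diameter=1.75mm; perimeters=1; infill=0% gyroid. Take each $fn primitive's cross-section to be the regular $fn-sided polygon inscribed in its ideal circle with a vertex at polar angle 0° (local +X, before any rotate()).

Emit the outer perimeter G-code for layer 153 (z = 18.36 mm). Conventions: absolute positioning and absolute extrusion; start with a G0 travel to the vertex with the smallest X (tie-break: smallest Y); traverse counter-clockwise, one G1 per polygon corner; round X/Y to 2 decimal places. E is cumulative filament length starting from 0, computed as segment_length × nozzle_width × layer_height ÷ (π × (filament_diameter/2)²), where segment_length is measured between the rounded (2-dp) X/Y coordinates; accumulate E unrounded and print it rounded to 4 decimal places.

At z = 18.36 mm: the cube (footprint 22×25.5) is included at this height; the cube at (9.5, 2) is not intersected at this z (z outside [9, 16]); the cylinder at (-3, 16) is not intersected at this z (z outside [-1, 13]); Taking the first minus the rest: none of the subtracted shapes is present at this height, so the 22×25.5 cube is unchanged — 1 connected region; (whole slice rotated 20° about Z — lengths, areas and connectivity unchanged). The outline is a single polygon with 4 vertices. Extrusion per mm of travel: 0.6 × 0.12 / (π × 0.875²) = 0.029934. Accumulating E over each segment gives final E = 2.8437.

G0 X-8.72 Y23.96 Z18.36
G1 X0.00 Y0.00 E0.7632
G1 X20.67 Y7.52 E1.4217
G1 X11.95 Y31.49 E2.1852
G1 X-8.72 Y23.96 E2.8437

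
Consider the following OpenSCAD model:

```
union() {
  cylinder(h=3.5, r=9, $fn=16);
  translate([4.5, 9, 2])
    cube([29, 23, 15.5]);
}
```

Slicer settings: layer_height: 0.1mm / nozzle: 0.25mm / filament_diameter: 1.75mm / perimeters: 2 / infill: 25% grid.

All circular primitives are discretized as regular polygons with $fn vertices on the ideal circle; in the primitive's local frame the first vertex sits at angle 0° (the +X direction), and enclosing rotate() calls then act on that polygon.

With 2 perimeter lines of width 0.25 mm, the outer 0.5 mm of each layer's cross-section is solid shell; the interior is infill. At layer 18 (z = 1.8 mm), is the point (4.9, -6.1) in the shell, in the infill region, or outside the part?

At z = 1.8 mm: the r=9 cylinder gives a regular 16-gon of circumradius 9 (constant along its height); the cube at (4.5, 9) does not reach this height (z outside [2, 17.5]); Combining (union): only the r=9 cylinder is present, so the union is just that shape — 1 connected region. Overall, the cross-section is a single solid region. The nearest boundary edge runs (3.44, -8.31)→(6.36, -6.36); distance from the point to it = 1.03 mm. The point is inside the cross-section and 1.03 mm from the nearest boundary — more than the 0.5 mm shell width (2 × 0.25), so it's in the infill interior.

infill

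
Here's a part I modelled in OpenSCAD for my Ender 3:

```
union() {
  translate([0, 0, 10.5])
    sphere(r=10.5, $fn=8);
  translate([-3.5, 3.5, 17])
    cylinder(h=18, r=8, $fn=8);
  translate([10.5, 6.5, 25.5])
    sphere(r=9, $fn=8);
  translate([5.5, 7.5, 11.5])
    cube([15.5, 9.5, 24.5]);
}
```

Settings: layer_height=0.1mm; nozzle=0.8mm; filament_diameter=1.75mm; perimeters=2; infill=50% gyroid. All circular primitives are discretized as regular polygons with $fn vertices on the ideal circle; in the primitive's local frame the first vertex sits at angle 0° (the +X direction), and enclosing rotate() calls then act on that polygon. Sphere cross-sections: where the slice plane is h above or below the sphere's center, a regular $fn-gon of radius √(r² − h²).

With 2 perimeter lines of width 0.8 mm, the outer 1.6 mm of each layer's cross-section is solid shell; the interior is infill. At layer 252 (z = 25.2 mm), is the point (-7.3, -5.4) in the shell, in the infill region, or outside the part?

At z = 25.2 mm: the sphere is absent (|z−center|=14.700 > r=10.5); the r=8 cylinder at (-3.5, 3.5) contributes a regular 8-gon of circumradius 8; the r=9 sphere at (10.5, 6.5) slices to a regular 8-gon of circumradius 8.995 (√(r²−h²) with h=0.3 from center); the cube at (5.5, 7.5) (footprint 15.5×9.5) is included at this height; Merging all regions: the regions partially overlap (shared area 92.19 mm²), so overlapping operands fuse into one piece — 1 connected region. Overall, the cross-section is a single solid region. The nearest boundary edge runs (-3.50, -4.50)→(-9.16, -2.16); distance from the point to it = 2.29 mm. The point is not inside any of the regions above, so it lies outside the cross-section (2.29 mm from the nearest boundary).

outside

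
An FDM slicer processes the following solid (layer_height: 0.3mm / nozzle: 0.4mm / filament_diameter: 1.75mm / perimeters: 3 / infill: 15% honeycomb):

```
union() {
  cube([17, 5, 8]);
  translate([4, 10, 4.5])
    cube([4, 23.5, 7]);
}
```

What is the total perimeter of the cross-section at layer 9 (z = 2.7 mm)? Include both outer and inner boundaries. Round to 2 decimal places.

44.00 mm

At z = 2.7 mm: the cube is present — its section is the full 17×5 rectangle (perimeter 44.00 mm); the cube at (4, 10) is not intersected at this z (z outside [4.5, 11.5]); Merging all regions: only the 17×5 cube is present, so the union is just that shape — boundary = 44.00 mm. Overall, the cross-section is a single solid region. Total boundary length (outer) = 44.00 mm.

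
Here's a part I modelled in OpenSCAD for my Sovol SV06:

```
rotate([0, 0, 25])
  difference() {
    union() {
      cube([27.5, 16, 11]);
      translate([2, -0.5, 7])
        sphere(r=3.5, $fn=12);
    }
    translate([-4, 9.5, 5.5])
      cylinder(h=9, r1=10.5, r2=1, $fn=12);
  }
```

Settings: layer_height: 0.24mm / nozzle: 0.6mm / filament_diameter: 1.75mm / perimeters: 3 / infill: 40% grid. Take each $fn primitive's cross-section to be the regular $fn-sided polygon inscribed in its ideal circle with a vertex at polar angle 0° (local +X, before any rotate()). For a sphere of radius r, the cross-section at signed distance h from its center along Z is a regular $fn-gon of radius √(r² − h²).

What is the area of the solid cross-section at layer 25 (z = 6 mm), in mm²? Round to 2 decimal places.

391.52 mm²

At z = 6 mm: the 27.5×16 cube contributes its full rectangle (area 440.00 mm²); the r=3.5 sphere at (2, -0.5) slices to a regular 12-gon of circumradius 3.354 (√(r²−h²) with h=1 from center) (area = (12/2)·3.354²·sin(360°/12) = 33.75 mm²); Merging all regions: the regions partially overlap — summed areas 473.75 mm² minus the doubly-counted overlap 11.93 mm² gives 461.82 mm² — area = 461.82 mm²; the cone at (-4, 9.5): at t=0.056 of its height the radius interpolates to r₁+(r₂−r₁)t = 9.972, giving a regular 12-gon of that circumradius (area = (12/2)·9.972²·sin(360°/12) = 298.34 mm²); Subtracting the remaining from the first: starting from that combined region (461.82 mm²), the cone at (-4, 9.5) partially overlaps it — only the 70.30 mm² overlap (of its 298.34 mm²) is removed, clipping the outline — area = 391.52 mm²; (rotated 25° about Z; rotation is an isometry so areas/perimeters/island counts are preserved). Overall, the cross-section is a single solid region. Net area = 391.52 mm².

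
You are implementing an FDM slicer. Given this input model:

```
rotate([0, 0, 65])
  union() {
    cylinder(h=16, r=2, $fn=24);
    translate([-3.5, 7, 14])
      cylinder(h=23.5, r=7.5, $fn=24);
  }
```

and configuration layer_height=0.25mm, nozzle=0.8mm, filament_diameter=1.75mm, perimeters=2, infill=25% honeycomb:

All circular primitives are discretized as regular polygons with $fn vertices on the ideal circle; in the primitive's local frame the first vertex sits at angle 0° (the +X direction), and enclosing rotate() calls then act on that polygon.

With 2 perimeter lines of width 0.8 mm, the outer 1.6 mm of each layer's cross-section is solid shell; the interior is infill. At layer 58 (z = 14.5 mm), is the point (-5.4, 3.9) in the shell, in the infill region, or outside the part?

At z = 14.5 mm: the r=2 cylinder gives a regular 24-gon of circumradius 2 (constant along its height); the r=7.5 cylinder at (-3.5, 7) gives a regular 24-gon of circumradius 7.5 (constant along its height); Taking the union: the regions partially overlap (shared area 4.43 mm²), so overlapping operands fuse into one piece — 1 connected region; (whole slice rotated 65° about Z — lengths, areas and connectivity unchanged). Overall, the cross-section is a single solid region. Undo the 65° rotation: the query point maps to (1.252, 6.542) in the un-rotated model frame. The nearest boundary edge runs (4.00, 7.00)→(3.74, 5.06); distance from the point to it = 2.66 mm. The point is inside the cross-section and 2.66 mm from the nearest boundary — more than the 1.6 mm shell width (2 × 0.8), so it's in the infill interior.

infill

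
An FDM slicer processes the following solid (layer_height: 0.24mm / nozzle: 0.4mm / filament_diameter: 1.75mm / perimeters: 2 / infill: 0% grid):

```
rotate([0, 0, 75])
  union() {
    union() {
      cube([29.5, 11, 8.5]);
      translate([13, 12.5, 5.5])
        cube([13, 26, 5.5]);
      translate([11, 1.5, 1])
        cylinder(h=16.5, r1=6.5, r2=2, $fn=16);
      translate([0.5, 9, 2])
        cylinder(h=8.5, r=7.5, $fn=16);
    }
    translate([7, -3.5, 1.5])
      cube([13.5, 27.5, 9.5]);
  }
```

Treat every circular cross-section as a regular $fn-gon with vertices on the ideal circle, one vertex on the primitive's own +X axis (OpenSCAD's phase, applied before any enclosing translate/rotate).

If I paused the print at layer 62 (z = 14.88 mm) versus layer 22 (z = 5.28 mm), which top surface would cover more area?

layer 22 (z = 5.28 mm)

Layer 62 (z = 14.88): the cube is absent (z outside [0, 8.5]); the cube at (13, 12.5) does not reach this height (z outside [5.5, 11]); the cone at (11, 1.5) contributes a regular 16-gon of circumradius 2.715 (interpolated between r1=6.5 and r2=2 at t=0.841) (area = (16/2)·2.715²·sin(360°/16) = 22.56 mm²); the cylinder at (0.5, 9) does not reach this height (z outside [2, 10.5]); Taking the union: only the cone at (11, 1.5) is present, so the union is just that shape — area = 22.56 mm²; the cube at (7, -3.5) is absent (z outside [1.5, 11]); Combining (union): only that combined region is present, so the union is just that shape — area = 22.56 mm²; (whole slice rotated 75° about Z — lengths, areas and connectivity unchanged). So its area = 22.56 mm². Layer 22 (z = 5.28): the 29.5×11 cube contributes its full rectangle (area 324.50 mm²); the cube at (13, 12.5) is not intersected at this z (z outside [5.5, 11]); the cone at (11, 1.5) contributes a regular 16-gon of circumradius 5.333 (interpolated between r1=6.5 and r2=2 at t=0.259) (area = (16/2)·5.333²·sin(360°/16) = 87.06 mm²); the r=7.5 cylinder at (0.5, 9) gives a regular 16-gon of circumradius 7.5 (constant along its height) (area = (16/2)·7.500²·sin(360°/16) = 172.21 mm²); Taking the union: the regions partially overlap — summed areas 583.77 mm² minus the doubly-counted overlap 121.46 mm² gives 462.31 mm² — area = 462.31 mm²; the cube at (7, -3.5) (footprint 13.5×27.5) is included at this height (area 371.25 mm²); Combining (union): the regions partially overlap — summed areas 833.56 mm² minus the doubly-counted overlap 175.34 mm² gives 658.22 mm² — area = 658.22 mm²; (whole slice rotated 75° about Z — lengths, areas and connectivity unchanged). So its area = 658.22 mm². Layer 22 is larger (658.22 vs 22.56 mm²).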